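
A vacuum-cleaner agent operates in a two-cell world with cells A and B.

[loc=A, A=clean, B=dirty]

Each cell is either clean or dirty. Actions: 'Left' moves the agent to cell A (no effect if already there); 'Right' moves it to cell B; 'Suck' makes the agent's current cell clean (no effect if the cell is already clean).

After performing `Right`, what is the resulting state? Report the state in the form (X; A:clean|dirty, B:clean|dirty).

start: (A; A:clean, B:dirty)
[1] after Right: (B; A:clean, B:dirty)

(B; A:clean, B:dirty)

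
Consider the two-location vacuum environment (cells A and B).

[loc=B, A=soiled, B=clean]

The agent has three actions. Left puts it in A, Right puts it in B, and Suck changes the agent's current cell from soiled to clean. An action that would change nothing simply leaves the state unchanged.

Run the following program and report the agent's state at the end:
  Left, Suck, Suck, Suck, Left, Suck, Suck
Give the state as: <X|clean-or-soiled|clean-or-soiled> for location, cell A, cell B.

<A|clean|clean>

[1] after Left: <A|soiled|clean>
[2] after Suck: <A|clean|clean>
[3] after Suck: <A|clean|clean>
[4] after Suck: <A|clean|clean>
[5] after Left: <A|clean|clean>
[6] after Suck: <A|clean|clean>
[7] after Suck: <A|clean|clean>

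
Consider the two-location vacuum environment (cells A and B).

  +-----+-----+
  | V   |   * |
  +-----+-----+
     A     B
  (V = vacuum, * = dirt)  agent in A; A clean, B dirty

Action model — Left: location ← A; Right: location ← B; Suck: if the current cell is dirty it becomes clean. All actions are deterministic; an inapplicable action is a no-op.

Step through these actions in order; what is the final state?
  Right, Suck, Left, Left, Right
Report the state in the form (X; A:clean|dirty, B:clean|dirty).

[1] after Right: (B; A:clean, B:dirty)
[2] after Suck: (B; A:clean, B:clean)
[3] after Left: (A; A:clean, B:clean)
[4] after Left: (A; A:clean, B:clean)
[5] after Right: (B; A:clean, B:clean)

(B; A:clean, B:clean)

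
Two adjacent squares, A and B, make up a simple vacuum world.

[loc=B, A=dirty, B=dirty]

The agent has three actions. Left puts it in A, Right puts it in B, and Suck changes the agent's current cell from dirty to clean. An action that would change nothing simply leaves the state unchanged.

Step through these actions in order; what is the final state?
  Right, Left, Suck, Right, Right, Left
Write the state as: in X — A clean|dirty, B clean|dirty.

in A — A clean, B dirty

1) do Right; now in B — A dirty, B dirty
2) do Left; now in A — A dirty, B dirty
3) do Suck; now in A — A clean, B dirty
4) do Right; now in B — A clean, B dirty
5) do Right; now in B — A clean, B dirty
6) do Left; now in A — A clean, B dirty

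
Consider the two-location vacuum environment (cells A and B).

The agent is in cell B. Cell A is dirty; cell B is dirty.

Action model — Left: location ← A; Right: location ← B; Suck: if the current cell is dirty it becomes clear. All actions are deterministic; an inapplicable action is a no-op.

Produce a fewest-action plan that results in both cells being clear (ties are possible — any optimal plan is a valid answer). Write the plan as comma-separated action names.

Suck, Left, Suck

t=1 Suck ⇒ <B|dirty|clear>
t=2 Left ⇒ <A|dirty|clear>
t=3 Suck ⇒ <A|clear|clear>
min 3: Suck B + move + Suck A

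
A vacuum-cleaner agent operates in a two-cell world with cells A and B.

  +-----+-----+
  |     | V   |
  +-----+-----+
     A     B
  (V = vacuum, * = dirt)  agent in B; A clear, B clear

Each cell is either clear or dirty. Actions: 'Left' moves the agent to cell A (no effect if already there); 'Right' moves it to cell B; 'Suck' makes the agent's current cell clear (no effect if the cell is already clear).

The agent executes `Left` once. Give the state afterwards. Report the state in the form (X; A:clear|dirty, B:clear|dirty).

start: (B; A:clear, B:clear)
1. Left → (A; A:clear, B:clear)

(A; A:clear, B:clear)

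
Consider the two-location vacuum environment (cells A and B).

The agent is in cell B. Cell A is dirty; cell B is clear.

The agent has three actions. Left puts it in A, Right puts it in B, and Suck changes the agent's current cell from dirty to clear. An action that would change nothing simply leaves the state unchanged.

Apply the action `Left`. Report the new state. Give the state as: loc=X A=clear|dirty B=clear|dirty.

start: loc=B A=dirty B=clear
step 1/1 (Left): loc=A A=dirty B=clear

loc=A A=dirty B=clear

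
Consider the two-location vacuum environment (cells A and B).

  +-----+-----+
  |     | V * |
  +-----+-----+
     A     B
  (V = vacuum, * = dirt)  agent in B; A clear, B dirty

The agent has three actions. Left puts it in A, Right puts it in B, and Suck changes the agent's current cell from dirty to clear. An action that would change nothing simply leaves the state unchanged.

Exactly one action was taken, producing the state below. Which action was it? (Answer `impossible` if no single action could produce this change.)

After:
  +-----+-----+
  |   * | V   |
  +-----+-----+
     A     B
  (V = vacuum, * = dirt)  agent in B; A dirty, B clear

try  Left: in A — A clear, B dirty
try Right: in B — A clear, B dirty
try  Suck: in B — A clear, B clear
no single action produces the after-state

impossible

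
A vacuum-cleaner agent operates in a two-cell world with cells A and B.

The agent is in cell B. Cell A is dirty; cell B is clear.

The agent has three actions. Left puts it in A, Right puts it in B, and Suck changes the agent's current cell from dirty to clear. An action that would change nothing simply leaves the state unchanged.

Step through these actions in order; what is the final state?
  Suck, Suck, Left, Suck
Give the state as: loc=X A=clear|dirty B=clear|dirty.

Suck (#1): loc=B A=dirty B=clear
Suck (#2): loc=B A=dirty B=clear
Left (#3): loc=A A=dirty B=clear
Suck (#4): loc=A A=clear B=clear

loc=A A=clear B=clear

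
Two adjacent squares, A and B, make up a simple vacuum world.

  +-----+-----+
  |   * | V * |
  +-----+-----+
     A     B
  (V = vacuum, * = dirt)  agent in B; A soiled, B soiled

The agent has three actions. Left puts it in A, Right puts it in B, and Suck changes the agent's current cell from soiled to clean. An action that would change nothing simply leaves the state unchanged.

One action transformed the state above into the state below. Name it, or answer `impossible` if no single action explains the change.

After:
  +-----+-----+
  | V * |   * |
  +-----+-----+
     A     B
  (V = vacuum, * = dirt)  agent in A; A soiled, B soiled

Left

try  Left: loc=A A=soiled B=soiled  ← match
try Right: loc=B A=soiled B=soiled
try  Suck: loc=B A=soiled B=clean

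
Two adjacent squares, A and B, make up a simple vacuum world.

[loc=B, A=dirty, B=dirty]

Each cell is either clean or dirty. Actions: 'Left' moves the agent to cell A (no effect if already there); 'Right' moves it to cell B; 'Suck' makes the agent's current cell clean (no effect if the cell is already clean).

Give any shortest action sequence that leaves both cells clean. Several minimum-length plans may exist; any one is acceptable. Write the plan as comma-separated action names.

Suck, Left, Suck

[1] after Suck: loc=B A=dirty B=clean
[2] after Left: loc=A A=dirty B=clean
[3] after Suck: loc=A A=clean B=clean
min 3: Suck B + move + Suck A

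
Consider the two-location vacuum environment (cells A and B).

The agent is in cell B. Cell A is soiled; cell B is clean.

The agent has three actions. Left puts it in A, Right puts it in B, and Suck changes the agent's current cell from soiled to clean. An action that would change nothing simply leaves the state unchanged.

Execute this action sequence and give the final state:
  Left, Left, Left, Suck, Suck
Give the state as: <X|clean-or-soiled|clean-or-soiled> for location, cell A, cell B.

<A|clean|clean>

Left (#1): <A|soiled|clean>
Left (#2): <A|soiled|clean>
Left (#3): <A|soiled|clean>
Suck (#4): <A|clean|clean>
Suck (#5): <A|clean|clean>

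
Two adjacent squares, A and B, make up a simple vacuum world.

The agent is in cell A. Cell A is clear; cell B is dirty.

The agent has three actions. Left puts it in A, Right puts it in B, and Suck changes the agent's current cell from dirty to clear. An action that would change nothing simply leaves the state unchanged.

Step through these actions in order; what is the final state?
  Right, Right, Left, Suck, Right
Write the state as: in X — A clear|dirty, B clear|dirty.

in B — A clear, B dirty

t=1 Right ⇒ in B — A clear, B dirty
t=2 Right ⇒ in B — A clear, B dirty
t=3 Left ⇒ in A — A clear, B dirty
t=4 Suck ⇒ in A — A clear, B dirty
t=5 Right ⇒ in B — A clear, B dirty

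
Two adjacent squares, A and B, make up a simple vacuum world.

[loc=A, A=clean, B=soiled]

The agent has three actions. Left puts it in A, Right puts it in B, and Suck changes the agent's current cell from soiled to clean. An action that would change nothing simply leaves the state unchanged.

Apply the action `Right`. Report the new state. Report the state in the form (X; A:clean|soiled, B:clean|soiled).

start: (A; A:clean, B:soiled)
Right (#1): (B; A:clean, B:soiled)

(B; A:clean, B:soiled)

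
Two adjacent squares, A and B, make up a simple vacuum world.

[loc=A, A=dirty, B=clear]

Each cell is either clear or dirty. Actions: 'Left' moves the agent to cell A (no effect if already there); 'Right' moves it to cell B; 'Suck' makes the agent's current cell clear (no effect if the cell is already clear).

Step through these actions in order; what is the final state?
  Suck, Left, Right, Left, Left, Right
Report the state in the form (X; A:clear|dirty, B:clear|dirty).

step 1/6 (Suck): (A; A:clear, B:clear)
step 2/6 (Left): (A; A:clear, B:clear)
step 3/6 (Right): (B; A:clear, B:clear)
step 4/6 (Left): (A; A:clear, B:clear)
step 5/6 (Left): (A; A:clear, B:clear)
step 6/6 (Right): (B; A:clear, B:clear)

(B; A:clear, B:clear)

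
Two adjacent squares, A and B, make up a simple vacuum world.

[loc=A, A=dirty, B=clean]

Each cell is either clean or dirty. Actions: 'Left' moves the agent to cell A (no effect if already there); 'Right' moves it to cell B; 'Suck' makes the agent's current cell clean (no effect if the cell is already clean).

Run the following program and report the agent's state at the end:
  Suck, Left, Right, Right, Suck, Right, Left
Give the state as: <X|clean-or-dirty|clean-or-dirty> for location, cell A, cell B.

Suck (#1): <A|clean|clean>
Left (#2): <A|clean|clean>
Right (#3): <B|clean|clean>
Right (#4): <B|clean|clean>
Suck (#5): <B|clean|clean>
Right (#6): <B|clean|clean>
Left (#7): <A|clean|clean>

<A|clean|clean>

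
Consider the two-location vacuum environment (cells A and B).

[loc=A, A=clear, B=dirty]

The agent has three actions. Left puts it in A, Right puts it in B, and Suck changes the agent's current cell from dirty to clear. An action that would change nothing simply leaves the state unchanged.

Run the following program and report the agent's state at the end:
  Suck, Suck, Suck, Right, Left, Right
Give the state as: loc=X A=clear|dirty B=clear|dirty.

Suck (#1): loc=A A=clear B=dirty
Suck (#2): loc=A A=clear B=dirty
Suck (#3): loc=A A=clear B=dirty
Right (#4): loc=B A=clear B=dirty
Left (#5): loc=A A=clear B=dirty
Right (#6): loc=B A=clear B=dirty

loc=B A=clear B=dirty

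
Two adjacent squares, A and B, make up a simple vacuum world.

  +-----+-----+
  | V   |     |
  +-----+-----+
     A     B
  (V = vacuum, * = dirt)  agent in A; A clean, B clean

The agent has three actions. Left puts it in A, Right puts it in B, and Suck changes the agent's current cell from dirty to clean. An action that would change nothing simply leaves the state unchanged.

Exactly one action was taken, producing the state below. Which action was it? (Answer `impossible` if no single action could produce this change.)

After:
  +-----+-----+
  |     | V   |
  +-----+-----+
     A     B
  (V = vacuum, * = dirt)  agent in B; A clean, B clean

try  Left: <A|clean|clean>
try Right: <B|clean|clean>  ← match
try  Suck: <A|clean|clean>

Right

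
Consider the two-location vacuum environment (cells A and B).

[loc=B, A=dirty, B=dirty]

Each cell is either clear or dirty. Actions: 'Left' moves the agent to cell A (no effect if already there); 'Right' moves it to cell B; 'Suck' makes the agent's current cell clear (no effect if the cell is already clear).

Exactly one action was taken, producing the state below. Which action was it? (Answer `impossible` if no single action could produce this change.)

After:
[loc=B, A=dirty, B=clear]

try  Left: <A|dirty|dirty>
try Right: <B|dirty|dirty>
try  Suck: <B|dirty|clear>  ← match

Suck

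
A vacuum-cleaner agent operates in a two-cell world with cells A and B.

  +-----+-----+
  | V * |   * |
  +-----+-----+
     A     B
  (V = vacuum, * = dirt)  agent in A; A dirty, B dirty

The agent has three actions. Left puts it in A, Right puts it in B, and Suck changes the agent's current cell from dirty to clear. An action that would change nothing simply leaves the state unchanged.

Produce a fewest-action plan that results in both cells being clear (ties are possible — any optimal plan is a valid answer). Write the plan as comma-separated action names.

[1] after Suck: loc=A A=clear B=dirty
[2] after Right: loc=B A=clear B=dirty
[3] after Suck: loc=B A=clear B=clear
min 3: Suck A + move + Suck B

Suck, Right, Suck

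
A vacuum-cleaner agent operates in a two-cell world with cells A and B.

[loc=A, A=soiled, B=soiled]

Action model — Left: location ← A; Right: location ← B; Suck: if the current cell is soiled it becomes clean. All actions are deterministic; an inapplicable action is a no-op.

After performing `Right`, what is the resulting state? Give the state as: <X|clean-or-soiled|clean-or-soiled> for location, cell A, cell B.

<B|soiled|soiled>

start: <A|soiled|soiled>
[1] after Right: <B|soiled|soiled>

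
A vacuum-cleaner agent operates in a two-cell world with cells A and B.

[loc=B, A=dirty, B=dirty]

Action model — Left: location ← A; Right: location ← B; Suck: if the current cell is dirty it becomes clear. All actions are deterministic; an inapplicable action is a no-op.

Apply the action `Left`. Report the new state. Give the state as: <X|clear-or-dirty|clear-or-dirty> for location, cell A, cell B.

start: <B|dirty|dirty>
Left (#1): <A|dirty|dirty>

<A|dirty|dirty>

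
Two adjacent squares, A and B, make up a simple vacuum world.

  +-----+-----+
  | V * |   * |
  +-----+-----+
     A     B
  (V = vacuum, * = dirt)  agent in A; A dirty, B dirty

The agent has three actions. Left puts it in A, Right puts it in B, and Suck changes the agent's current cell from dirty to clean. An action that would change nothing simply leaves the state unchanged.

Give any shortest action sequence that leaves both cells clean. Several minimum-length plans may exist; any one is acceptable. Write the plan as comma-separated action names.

1) do Suck; now loc=A A=clean B=dirty
2) do Right; now loc=B A=clean B=dirty
3) do Suck; now loc=B A=clean B=clean
min 3: Suck A + move + Suck B

Suck, Right, Suck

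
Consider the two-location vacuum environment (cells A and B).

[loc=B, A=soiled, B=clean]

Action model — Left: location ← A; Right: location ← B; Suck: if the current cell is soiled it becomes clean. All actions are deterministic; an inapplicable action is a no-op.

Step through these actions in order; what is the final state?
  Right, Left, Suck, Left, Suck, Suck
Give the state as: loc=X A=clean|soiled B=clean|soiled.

[1] after Right: loc=B A=soiled B=clean
[2] after Left: loc=A A=soiled B=clean
[3] after Suck: loc=A A=clean B=clean
[4] after Left: loc=A A=clean B=clean
[5] after Suck: loc=A A=clean B=clean
[6] after Suck: loc=A A=clean B=clean

loc=A A=clean B=clean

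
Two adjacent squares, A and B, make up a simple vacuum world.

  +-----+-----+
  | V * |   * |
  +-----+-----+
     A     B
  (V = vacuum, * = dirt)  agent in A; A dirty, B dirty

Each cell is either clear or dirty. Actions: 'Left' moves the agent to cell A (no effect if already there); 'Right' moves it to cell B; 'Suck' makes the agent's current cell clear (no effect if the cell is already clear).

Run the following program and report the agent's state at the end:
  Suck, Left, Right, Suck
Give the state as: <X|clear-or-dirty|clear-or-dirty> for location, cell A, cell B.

<B|clear|clear>

1) do Suck; now <A|clear|dirty>
2) do Left; now <A|clear|dirty>
3) do Right; now <B|clear|dirty>
4) do Suck; now <B|clear|clear>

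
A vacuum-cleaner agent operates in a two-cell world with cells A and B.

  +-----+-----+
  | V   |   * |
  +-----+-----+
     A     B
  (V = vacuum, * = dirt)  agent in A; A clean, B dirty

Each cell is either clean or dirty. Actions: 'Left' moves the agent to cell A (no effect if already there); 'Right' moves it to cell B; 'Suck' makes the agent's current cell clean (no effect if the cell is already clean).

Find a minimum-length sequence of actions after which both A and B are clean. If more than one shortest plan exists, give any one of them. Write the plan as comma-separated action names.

Right (#1): (B; A:clean, B:dirty)
Suck (#2): (B; A:clean, B:clean)
min 2: go B then Suck

Right, Suck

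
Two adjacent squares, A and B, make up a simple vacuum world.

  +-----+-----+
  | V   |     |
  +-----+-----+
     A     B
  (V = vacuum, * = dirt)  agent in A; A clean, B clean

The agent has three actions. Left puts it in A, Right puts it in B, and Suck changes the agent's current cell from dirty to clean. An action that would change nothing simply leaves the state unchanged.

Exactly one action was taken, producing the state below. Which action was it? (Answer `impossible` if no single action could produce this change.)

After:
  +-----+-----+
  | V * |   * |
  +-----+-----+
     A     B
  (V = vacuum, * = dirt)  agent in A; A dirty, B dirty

try  Left: loc=A A=clean B=clean
try Right: loc=B A=clean B=clean
try  Suck: loc=A A=clean B=clean
no single action produces the after-state

impossible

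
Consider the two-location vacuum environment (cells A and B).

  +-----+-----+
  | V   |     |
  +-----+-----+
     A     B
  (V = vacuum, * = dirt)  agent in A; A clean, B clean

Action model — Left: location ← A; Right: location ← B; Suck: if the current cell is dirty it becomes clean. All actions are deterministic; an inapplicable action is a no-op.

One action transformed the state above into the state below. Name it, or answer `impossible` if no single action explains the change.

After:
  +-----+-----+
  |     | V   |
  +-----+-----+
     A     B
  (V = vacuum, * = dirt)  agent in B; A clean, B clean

Right

try  Left: <A|clean|clean>
try Right: <B|clean|clean>  ← match
try  Suck: <A|clean|clean>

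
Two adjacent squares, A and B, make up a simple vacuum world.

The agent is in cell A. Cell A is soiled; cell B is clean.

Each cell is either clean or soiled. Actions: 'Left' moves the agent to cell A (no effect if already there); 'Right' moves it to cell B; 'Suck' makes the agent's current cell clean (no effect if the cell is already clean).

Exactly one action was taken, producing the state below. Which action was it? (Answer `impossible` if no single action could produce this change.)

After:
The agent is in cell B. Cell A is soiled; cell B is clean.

try  Left: loc=A A=soiled B=clean
try Right: loc=B A=soiled B=clean  ← match
try  Suck: loc=A A=clean B=clean

Right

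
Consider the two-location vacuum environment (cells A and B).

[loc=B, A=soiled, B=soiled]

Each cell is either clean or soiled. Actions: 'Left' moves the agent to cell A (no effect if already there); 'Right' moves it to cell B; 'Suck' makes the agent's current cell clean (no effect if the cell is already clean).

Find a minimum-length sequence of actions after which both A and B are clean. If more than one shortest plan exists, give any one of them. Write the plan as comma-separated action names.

1) do Suck; now loc=B A=soiled B=clean
2) do Left; now loc=A A=soiled B=clean
3) do Suck; now loc=A A=clean B=clean
min 3: Suck B + move + Suck A

Suck, Left, Suck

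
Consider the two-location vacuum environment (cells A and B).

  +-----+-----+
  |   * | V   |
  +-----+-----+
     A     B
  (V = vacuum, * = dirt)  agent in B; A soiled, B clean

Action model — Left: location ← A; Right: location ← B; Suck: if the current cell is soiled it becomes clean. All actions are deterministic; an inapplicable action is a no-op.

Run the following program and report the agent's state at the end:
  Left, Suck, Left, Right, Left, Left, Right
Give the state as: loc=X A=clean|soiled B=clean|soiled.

[1] after Left: loc=A A=soiled B=clean
[2] after Suck: loc=A A=clean B=clean
[3] after Left: loc=A A=clean B=clean
[4] after Right: loc=B A=clean B=clean
[5] after Left: loc=A A=clean B=clean
[6] after Left: loc=A A=clean B=clean
[7] after Right: loc=B A=clean B=clean

loc=B A=clean B=clean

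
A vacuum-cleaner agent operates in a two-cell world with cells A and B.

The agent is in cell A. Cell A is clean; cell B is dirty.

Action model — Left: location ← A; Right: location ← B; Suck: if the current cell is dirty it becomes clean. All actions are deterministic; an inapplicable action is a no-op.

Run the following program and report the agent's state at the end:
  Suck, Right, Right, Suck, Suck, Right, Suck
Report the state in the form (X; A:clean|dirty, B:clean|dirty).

(B; A:clean, B:clean)

1. Suck → (A; A:clean, B:dirty)
2. Right → (B; A:clean, B:dirty)
3. Right → (B; A:clean, B:dirty)
4. Suck → (B; A:clean, B:clean)
5. Suck → (B; A:clean, B:clean)
6. Right → (B; A:clean, B:clean)
7. Suck → (B; A:clean, B:clean)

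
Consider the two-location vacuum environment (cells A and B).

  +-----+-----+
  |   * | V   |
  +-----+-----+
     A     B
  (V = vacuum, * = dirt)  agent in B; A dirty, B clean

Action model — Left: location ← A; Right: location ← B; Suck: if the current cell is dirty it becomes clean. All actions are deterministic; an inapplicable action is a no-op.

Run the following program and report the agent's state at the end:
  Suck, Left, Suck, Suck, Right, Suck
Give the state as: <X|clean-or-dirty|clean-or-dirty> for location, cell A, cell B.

<B|clean|clean>

step 1/6 (Suck): <B|dirty|clean>
step 2/6 (Left): <A|dirty|clean>
step 3/6 (Suck): <A|clean|clean>
step 4/6 (Suck): <A|clean|clean>
step 5/6 (Right): <B|clean|clean>
step 6/6 (Suck): <B|clean|clean>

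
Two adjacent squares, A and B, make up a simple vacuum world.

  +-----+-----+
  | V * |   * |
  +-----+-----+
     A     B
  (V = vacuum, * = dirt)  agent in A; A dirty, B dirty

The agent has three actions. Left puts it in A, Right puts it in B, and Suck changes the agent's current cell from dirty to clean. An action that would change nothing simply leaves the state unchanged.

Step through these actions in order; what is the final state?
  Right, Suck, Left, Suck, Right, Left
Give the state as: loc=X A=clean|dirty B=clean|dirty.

t=1 Right ⇒ loc=B A=dirty B=dirty
t=2 Suck ⇒ loc=B A=dirty B=clean
t=3 Left ⇒ loc=A A=dirty B=clean
t=4 Suck ⇒ loc=A A=clean B=clean
t=5 Right ⇒ loc=B A=clean B=clean
t=6 Left ⇒ loc=A A=clean B=clean

loc=A A=clean B=clean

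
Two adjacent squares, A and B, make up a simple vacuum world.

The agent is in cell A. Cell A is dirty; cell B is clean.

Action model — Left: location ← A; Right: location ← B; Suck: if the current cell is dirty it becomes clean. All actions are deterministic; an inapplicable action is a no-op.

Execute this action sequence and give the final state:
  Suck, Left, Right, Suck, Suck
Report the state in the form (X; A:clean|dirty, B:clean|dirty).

(B; A:clean, B:clean)

[1] after Suck: (A; A:clean, B:clean)
[2] after Left: (A; A:clean, B:clean)
[3] after Right: (B; A:clean, B:clean)
[4] after Suck: (B; A:clean, B:clean)
[5] after Suck: (B; A:clean, B:clean)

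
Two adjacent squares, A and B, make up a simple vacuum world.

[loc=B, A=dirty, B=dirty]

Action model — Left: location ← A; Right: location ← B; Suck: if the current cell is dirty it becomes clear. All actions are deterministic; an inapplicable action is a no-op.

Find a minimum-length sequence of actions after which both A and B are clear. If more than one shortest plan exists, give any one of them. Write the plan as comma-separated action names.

Suck (#1): <B|dirty|clear>
Left (#2): <A|dirty|clear>
Suck (#3): <A|clear|clear>
min 3: Suck B + move + Suck A

Suck, Left, Suck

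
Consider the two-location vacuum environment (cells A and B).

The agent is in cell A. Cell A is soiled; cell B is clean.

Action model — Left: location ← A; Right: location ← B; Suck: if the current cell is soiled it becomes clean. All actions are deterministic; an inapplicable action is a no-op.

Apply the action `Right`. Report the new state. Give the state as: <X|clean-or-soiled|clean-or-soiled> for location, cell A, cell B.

start: <A|soiled|clean>
step 1/1 (Right): <B|soiled|clean>

<B|soiled|clean>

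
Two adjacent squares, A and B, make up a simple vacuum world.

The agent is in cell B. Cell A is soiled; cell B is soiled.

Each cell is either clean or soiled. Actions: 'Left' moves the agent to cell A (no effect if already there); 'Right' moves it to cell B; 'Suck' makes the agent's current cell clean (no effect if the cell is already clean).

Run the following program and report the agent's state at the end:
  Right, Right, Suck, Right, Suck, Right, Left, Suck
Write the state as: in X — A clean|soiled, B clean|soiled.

in A — A clean, B clean

t=1 Right ⇒ in B — A soiled, B soiled
t=2 Right ⇒ in B — A soiled, B soiled
t=3 Suck ⇒ in B — A soiled, B clean
t=4 Right ⇒ in B — A soiled, B clean
t=5 Suck ⇒ in B — A soiled, B clean
t=6 Right ⇒ in B — A soiled, B clean
t=7 Left ⇒ in A — A soiled, B clean
t=8 Suck ⇒ in A — A clean, B clean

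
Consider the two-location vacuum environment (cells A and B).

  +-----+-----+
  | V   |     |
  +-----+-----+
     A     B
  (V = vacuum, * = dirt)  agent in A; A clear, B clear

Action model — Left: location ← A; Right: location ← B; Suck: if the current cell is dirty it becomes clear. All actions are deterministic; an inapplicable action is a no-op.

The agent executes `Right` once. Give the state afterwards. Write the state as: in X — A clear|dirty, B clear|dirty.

in B — A clear, B clear

start: in A — A clear, B clear
1) do Right; now in B — A clear, B clear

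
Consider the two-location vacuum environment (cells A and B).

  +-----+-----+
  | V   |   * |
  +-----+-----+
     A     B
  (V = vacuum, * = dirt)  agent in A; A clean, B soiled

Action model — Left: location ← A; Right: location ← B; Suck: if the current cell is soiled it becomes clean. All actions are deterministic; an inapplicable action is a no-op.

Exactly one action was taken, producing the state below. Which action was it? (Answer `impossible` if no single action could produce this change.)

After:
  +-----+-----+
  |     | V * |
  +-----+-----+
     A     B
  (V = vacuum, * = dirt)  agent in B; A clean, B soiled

try  Left: (A; A:clean, B:soiled)
try Right: (B; A:clean, B:soiled)  ← match
try  Suck: (A; A:clean, B:soiled)

Right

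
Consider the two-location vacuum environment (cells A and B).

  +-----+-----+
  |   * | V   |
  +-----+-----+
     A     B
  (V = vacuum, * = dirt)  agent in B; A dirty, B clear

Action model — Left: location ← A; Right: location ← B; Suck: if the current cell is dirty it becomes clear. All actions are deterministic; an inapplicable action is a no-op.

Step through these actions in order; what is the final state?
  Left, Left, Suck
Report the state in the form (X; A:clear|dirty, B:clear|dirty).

(A; A:clear, B:clear)

1) do Left; now (A; A:dirty, B:clear)
2) do Left; now (A; A:dirty, B:clear)
3) do Suck; now (A; A:clear, B:clear)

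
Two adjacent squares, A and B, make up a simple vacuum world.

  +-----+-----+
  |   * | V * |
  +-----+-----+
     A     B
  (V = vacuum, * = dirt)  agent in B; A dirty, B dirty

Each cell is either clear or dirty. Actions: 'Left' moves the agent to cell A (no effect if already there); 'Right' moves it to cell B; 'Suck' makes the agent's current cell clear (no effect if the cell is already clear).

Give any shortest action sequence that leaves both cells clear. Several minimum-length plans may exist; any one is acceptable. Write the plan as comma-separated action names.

Suck, Left, Suck

[1] after Suck: (B; A:dirty, B:clear)
[2] after Left: (A; A:dirty, B:clear)
[3] after Suck: (A; A:clear, B:clear)
min 3: Suck B + move + Suck A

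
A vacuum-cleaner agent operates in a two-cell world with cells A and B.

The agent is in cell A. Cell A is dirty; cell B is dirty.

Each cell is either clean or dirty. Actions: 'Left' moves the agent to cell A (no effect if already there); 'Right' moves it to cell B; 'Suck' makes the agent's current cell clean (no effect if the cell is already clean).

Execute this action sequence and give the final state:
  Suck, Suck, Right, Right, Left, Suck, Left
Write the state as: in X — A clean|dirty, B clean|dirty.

t=1 Suck ⇒ in A — A clean, B dirty
t=2 Suck ⇒ in A — A clean, B dirty
t=3 Right ⇒ in B — A clean, B dirty
t=4 Right ⇒ in B — A clean, B dirty
t=5 Left ⇒ in A — A clean, B dirty
t=6 Suck ⇒ in A — A clean, B dirty
t=7 Left ⇒ in A — A clean, B dirty

in A — A clean, B dirty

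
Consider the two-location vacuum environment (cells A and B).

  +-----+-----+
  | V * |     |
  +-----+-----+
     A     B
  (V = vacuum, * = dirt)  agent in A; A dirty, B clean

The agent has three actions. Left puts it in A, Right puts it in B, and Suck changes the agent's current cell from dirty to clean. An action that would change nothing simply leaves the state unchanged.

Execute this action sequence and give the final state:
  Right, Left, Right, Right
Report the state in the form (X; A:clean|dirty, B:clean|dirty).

1. Right → (B; A:dirty, B:clean)
2. Left → (A; A:dirty, B:clean)
3. Right → (B; A:dirty, B:clean)
4. Right → (B; A:dirty, B:clean)

(B; A:dirty, B:clean)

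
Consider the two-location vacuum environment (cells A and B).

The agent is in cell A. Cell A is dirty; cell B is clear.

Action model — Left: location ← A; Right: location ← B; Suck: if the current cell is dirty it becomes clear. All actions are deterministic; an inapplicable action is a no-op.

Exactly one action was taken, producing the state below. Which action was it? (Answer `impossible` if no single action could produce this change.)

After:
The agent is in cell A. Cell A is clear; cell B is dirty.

try  Left: loc=A A=dirty B=clear
try Right: loc=B A=dirty B=clear
try  Suck: loc=A A=clear B=clear
no single action produces the after-state

impossible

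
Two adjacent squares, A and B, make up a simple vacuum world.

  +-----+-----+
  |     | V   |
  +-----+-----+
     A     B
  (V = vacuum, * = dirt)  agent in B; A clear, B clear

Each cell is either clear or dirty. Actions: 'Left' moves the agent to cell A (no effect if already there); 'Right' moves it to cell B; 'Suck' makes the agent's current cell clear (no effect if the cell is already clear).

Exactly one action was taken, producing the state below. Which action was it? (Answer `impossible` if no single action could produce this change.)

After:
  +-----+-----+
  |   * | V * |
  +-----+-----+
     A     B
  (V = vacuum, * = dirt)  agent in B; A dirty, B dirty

try  Left: loc=A A=clear B=clear
try Right: loc=B A=clear B=clear
try  Suck: loc=B A=clear B=clear
no single action produces the after-state

impossible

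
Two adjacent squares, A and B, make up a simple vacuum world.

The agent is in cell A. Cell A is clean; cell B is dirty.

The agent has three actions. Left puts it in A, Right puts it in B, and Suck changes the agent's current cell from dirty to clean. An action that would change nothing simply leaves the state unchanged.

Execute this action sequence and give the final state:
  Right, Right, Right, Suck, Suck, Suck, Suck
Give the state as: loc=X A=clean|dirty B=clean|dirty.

step 1/7 (Right): loc=B A=clean B=dirty
step 2/7 (Right): loc=B A=clean B=dirty
step 3/7 (Right): loc=B A=clean B=dirty
step 4/7 (Suck): loc=B A=clean B=clean
step 5/7 (Suck): loc=B A=clean B=clean
step 6/7 (Suck): loc=B A=clean B=clean
step 7/7 (Suck): loc=B A=clean B=clean

loc=B A=clean B=clean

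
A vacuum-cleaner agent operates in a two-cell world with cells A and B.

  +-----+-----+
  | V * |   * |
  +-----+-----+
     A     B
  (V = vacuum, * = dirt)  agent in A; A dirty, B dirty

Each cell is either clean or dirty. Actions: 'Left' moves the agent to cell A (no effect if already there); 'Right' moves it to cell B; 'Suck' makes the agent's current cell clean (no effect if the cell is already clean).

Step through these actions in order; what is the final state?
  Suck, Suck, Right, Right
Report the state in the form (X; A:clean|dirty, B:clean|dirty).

(B; A:clean, B:dirty)

t=1 Suck ⇒ (A; A:clean, B:dirty)
t=2 Suck ⇒ (A; A:clean, B:dirty)
t=3 Right ⇒ (B; A:clean, B:dirty)
t=4 Right ⇒ (B; A:clean, B:dirty)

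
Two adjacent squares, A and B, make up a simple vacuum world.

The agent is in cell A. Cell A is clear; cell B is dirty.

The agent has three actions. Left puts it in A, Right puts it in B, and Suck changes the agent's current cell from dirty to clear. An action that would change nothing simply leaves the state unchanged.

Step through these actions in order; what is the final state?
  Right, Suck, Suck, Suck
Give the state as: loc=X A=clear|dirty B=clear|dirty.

1. Right → loc=B A=clear B=dirty
2. Suck → loc=B A=clear B=clear
3. Suck → loc=B A=clear B=clear
4. Suck → loc=B A=clear B=clear

loc=B A=clear B=clear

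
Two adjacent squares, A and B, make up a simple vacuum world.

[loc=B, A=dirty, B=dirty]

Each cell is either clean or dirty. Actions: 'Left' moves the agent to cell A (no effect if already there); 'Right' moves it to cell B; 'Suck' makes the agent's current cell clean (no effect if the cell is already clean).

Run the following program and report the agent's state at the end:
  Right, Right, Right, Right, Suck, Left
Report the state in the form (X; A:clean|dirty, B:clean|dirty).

(A; A:dirty, B:clean)

1. Right → (B; A:dirty, B:dirty)
2. Right → (B; A:dirty, B:dirty)
3. Right → (B; A:dirty, B:dirty)
4. Right → (B; A:dirty, B:dirty)
5. Suck → (B; A:dirty, B:clean)
6. Left → (A; A:dirty, B:clean)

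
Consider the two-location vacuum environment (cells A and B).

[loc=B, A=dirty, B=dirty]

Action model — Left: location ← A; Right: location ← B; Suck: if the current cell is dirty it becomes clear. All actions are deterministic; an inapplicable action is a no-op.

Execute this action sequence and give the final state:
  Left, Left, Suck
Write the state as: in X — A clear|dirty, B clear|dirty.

[1] after Left: in A — A dirty, B dirty
[2] after Left: in A — A dirty, B dirty
[3] after Suck: in A — A clear, B dirty

in A — A clear, B dirty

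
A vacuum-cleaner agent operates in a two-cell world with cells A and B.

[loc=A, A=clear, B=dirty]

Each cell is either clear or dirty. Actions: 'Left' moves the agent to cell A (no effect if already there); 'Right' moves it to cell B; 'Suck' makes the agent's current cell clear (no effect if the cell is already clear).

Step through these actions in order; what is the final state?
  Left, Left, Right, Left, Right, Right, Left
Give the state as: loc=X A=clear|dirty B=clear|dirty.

1. Left → loc=A A=clear B=dirty
2. Left → loc=A A=clear B=dirty
3. Right → loc=B A=clear B=dirty
4. Left → loc=A A=clear B=dirty
5. Right → loc=B A=clear B=dirty
6. Right → loc=B A=clear B=dirty
7. Left → loc=A A=clear B=dirty

loc=A A=clear B=dirty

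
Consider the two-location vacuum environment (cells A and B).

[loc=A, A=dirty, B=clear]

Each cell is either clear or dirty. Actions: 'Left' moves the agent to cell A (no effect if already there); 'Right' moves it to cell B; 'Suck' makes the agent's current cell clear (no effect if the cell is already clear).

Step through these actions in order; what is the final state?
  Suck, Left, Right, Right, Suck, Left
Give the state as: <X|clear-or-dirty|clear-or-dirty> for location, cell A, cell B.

1) do Suck; now <A|clear|clear>
2) do Left; now <A|clear|clear>
3) do Right; now <B|clear|clear>
4) do Right; now <B|clear|clear>
5) do Suck; now <B|clear|clear>
6) do Left; now <A|clear|clear>

<A|clear|clear>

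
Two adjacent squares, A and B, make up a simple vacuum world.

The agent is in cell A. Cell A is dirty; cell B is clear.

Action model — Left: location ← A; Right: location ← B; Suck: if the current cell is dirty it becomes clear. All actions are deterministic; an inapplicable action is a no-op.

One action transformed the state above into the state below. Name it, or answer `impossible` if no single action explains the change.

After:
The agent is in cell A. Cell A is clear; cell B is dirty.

try  Left: (A; A:dirty, B:clear)
try Right: (B; A:dirty, B:clear)
try  Suck: (A; A:clear, B:clear)
no single action produces the after-state

impossible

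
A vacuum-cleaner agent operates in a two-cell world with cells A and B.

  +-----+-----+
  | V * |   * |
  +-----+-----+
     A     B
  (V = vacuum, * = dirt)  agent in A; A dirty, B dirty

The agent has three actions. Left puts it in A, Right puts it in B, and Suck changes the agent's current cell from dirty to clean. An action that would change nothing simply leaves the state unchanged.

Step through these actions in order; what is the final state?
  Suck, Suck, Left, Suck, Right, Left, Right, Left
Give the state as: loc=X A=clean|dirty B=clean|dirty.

loc=A A=clean B=dirty

Suck (#1): loc=A A=clean B=dirty
Suck (#2): loc=A A=clean B=dirty
Left (#3): loc=A A=clean B=dirty
Suck (#4): loc=A A=clean B=dirty
Right (#5): loc=B A=clean B=dirty
Left (#6): loc=A A=clean B=dirty
Right (#7): loc=B A=clean B=dirty
Left (#8): loc=A A=clean B=dirty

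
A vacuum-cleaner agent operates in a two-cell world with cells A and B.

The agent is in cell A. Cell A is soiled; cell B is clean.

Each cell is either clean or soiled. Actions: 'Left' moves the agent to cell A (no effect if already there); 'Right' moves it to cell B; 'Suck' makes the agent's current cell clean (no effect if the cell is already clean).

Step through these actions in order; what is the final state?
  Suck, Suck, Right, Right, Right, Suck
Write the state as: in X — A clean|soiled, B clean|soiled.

in B — A clean, B clean

[1] after Suck: in A — A clean, B clean
[2] after Suck: in A — A clean, B clean
[3] after Right: in B — A clean, B clean
[4] after Right: in B — A clean, B clean
[5] after Right: in B — A clean, B clean
[6] after Suck: in B — A clean, B clean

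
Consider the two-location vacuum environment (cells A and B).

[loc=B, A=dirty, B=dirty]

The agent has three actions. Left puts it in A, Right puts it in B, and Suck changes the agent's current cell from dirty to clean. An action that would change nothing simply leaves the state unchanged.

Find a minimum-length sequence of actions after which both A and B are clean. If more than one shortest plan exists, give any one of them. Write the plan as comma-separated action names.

Suck (#1): in B — A dirty, B clean
Left (#2): in A — A dirty, B clean
Suck (#3): in A — A clean, B clean
min 3: Suck B + move + Suck A

Suck, Left, Suck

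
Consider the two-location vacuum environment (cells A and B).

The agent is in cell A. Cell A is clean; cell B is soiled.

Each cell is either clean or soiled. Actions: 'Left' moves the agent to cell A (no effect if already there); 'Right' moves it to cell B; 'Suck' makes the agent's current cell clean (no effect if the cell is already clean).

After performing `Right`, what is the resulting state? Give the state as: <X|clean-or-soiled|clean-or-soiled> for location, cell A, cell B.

<B|clean|soiled>

start: <A|clean|soiled>
t=1 Right ⇒ <B|clean|soiled>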